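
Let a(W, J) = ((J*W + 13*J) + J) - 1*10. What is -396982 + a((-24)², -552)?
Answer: -722672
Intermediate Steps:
a(W, J) = -10 + 14*J + J*W (a(W, J) = ((13*J + J*W) + J) - 10 = (14*J + J*W) - 10 = -10 + 14*J + J*W)
-396982 + a((-24)², -552) = -396982 + (-10 + 14*(-552) - 552*(-24)²) = -396982 + (-10 - 7728 - 552*576) = -396982 + (-10 - 7728 - 317952) = -396982 - 325690 = -722672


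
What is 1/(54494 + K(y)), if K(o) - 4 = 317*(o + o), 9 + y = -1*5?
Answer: 1/45622 ≈ 2.1919e-5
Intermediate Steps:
y = -14 (y = -9 - 1*5 = -9 - 5 = -14)
K(o) = 4 + 634*o (K(o) = 4 + 317*(o + o) = 4 + 317*(2*o) = 4 + 634*o)
1/(54494 + K(y)) = 1/(54494 + (4 + 634*(-14))) = 1/(54494 + (4 - 8876)) = 1/(54494 - 8872) = 1/45622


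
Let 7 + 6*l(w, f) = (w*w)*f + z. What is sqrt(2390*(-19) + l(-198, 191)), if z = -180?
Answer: sqrt(43291902)/6 ≈ 1096.6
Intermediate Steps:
l(w, f) = -187/6 + f*w**2/6 (l(w, f) = -7/6 + ((w*w)*f - 180)/6 = -7/6 + (w**2*f - 180)/6 = -7/6 + (f*w**2 - 180)/6 = -7/6 + (-180 + f*w**2)/6 = -7/6 + (-30 + f*w**2/6) = -187/6 + f*w**2/6)
sqrt(2390*(-19) + l(-198, 191)) = sqrt(2390*(-19) + (-187/6 + (1/6)*191*(-198)**2)) = sqrt(-45410 + (-187/6 + (1/6)*191*39204)) = sqrt(-45410 + (-187/6 + 1247994)) = sqrt(-45410 + 7487777/6) = sqrt(7215317/6) = sqrt(43291902)/6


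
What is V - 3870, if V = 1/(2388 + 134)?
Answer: -9760139/2522 ≈ -3870.0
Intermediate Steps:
V = 1/2522 ≈ 0.00039651
V - 3870 = 1/2522 - 3870 = -9760139/2522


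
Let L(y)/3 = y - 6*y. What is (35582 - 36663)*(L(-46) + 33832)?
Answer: -37318282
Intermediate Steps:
L(y) = -15*y (L(y) = 3*(y - 6*y) = 3*(-5*y) = -15*y)
(35582 - 36663)*(L(-46) + 33832) = (35582 - 36663)*(-15*(-46) + 33832) = -1081*(690 + 33832) = -1081*34522 = -37318282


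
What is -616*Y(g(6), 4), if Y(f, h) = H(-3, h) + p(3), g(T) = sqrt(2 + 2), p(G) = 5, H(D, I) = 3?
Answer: -4928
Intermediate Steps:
g(T) = 2 (g(T) = sqrt(4) = 2)
Y(f, h) = 8 (Y(f, h) = 3 + 5 = 8)
-616*Y(g(6), 4) = -616*8 = -4928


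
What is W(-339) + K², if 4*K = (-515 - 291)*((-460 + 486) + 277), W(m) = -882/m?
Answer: 1684898691729/452 ≈ 3.7277e+9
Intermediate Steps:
K = -122109/2 (K = ((-515 - 291)*((-460 + 486) + 277))/4 = (-806*(26 + 277))/4 = (-806*303)/4 = (¼)*(-244218) = -122109/2 ≈ -61055.)
W(-339) + K² = -882/(-339) + (-122109/2)² = -882*(-1/339) + 14910607881/4 = 294/113 + 14910607881/4 = 1684898691729/452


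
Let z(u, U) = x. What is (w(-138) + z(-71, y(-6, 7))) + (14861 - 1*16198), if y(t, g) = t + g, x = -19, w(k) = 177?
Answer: -1179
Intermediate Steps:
y(t, g) = g + t
z(u, U) = -19
(w(-138) + z(-71, y(-6, 7))) + (14861 - 1*16198) = (177 - 19) + (14861 - 1*16198) = 158 + (14861 - 16198) = 158 - 1337 = -1179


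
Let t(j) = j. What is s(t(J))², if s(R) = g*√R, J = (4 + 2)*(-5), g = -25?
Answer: -18750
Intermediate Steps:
J = -30 (J = 6*(-5) = -30)
s(R) = -25*√R
s(t(J))² = (-25*I*√30)² = -18750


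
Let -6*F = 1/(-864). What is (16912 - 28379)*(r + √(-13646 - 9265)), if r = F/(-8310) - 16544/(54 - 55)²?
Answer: 8172526746205387/43079040 - 11467*I*√22911 ≈ 1.8971e+8 - 1.7357e+6*I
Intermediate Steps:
F = 1/5184 (F = -⅙/(-864) = -⅙*(-1/864) = 1/5184 ≈ 0.00019290)
r = -712699637761/43079040 (r = (1/5184)/(-8310) - 16544/(54 - 55)² = (1/5184)*(-1/8310) - 16544/((-1)²) = -1/43079040 - 16544/1 = -1/43079040 - 16544*1 = -1/43079040 - 16544 = -712699637761/43079040 ≈ -16544.)
(16912 - 28379)*(r + √(-13646 - 9265)) = (16912 - 28379)*(-712699637761/43079040 + √(-13646 - 9265)) = -11467*(-712699637761/43079040 + √(-22911)) = -11467*(-712699637761/43079040 + I*√22911) = 8172526746205387/43079040 - 11467*I*√22911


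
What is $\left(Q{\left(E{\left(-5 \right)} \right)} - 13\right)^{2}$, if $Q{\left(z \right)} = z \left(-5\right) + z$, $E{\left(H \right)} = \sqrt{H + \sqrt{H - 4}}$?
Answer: $\left(13 + 4 \sqrt{-5 + 3 i}\right)^{2} \approx 156.04 + 290.02 i$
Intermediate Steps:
$E{\left(H \right)} = \sqrt{H + \sqrt{-4 + H}}$
$Q{\left(z \right)} = - 4 z$ ($Q{\left(z \right)} = - 5 z + z = - 4 z$)
$\left(Q{\left(E{\left(-5 \right)} \right)} - 13\right)^{2} = \left(- 4 \sqrt{-5 + \sqrt{-4 - 5}} - 13\right)^{2} = \left(- 4 \sqrt{-5 + \sqrt{-9}} - 13\right)^{2} = \left(- 4 \sqrt{-5 + 3 i} - 13\right)^{2} = \left(-13 - 4 \sqrt{-5 + 3 i}\right)^{2}$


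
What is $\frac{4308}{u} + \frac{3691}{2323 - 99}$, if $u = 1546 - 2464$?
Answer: $- \frac{1032109}{340272} \approx -3.0332$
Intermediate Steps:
$u = -918$
$\frac{4308}{u} + \frac{3691}{2323 - 99} = \frac{4308}{-918} + \frac{3691}{2323 - 99} = 4308 \left(- \frac{1}{918}\right) + \frac{3691}{2224} = - \frac{718}{153} + 3691 \cdot \frac{1}{2224} = - \frac{718}{153} + \frac{3691}{2224} = - \frac{1032109}{340272}$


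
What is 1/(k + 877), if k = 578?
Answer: 1/1455 ≈ 0.00068729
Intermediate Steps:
1/(k + 877) = 1/(578 + 877) = 1/1455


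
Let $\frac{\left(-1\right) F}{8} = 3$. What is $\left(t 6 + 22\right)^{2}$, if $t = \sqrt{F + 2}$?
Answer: $-308 + 264 i \sqrt{22} \approx -308.0 + 1238.3 i$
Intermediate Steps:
$F = -24$ ($F = \left(-8\right) 3 = -24$)
$t = i \sqrt{22}$ ($t = \sqrt{-24 + 2} = \sqrt{-22} = i \sqrt{22} \approx 4.6904 i$)
$\left(t 6 + 22\right)^{2} = \left(i \sqrt{22} \cdot 6 + 22\right)^{2} = \left(6 i \sqrt{22} + 22\right)^{2} = \left(22 + 6 i \sqrt{22}\right)^{2}$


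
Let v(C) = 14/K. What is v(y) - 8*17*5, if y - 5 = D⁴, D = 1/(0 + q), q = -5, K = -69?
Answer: -46934/69 ≈ -680.20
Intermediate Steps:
D = -⅕ (D = 1/(0 - 5) = 1/(-5) = -⅕ ≈ -0.20000)
y = 3126/625 (y = 5 + (-⅕)⁴ = 5 + 1/625 = 3126/625 ≈ 5.0016)
v(C) = -14/69 (v(C) = 14/(-69) = 14*(-1/69) = -14/69)
v(y) - 8*17*5 = -14/69 - 8*17*5 = -14/69 - 136*5 = -14/69 - 680 = -46934/69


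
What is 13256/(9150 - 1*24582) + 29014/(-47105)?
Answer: -134020991/90865545 ≈ -1.4749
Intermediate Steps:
13256/(9150 - 1*24582) + 29014/(-47105) = 13256/(9150 - 24582) + 29014*(-1/47105) = 13256/(-15432) - 29014/47105 = 13256*(-1/15432) - 29014/47105 = -1657/1929 - 29014/47105 = -134020991/90865545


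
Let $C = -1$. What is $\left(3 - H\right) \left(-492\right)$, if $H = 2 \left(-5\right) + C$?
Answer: $-6888$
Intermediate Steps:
$H = -11$ ($H = 2 \left(-5\right) - 1 = -10 - 1 = -11$)
$\left(3 - H\right) \left(-492\right) = \left(3 - -11\right) \left(-492\right) = \left(3 + 11\right) \left(-492\right) = 14 \left(-492\right) = -6888$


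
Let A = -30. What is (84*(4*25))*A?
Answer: -252000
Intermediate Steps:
(84*(4*25))*A = (84*(4*25))*(-30) = (84*100)*(-30) = 8400*(-30) = -252000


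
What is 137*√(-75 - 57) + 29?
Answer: 29 + 274*I*√33 ≈ 29.0 + 1574.0*I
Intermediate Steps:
137*√(-75 - 57) + 29 = 137*√(-132) + 29 = 137*(2*I*√33) + 29 = 274*I*√33 + 29 = 29 + 274*I*√33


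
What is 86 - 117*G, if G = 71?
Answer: -8221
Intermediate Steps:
86 - 117*G = 86 - 117*71 = 86 - 8307 = -8221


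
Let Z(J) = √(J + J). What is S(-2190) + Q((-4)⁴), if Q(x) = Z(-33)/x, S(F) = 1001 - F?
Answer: 3191 + I*√66/256 ≈ 3191.0 + 0.031735*I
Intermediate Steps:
Z(J) = √2*√J (Z(J) = √(2*J) = √2*√J)
Q(x) = I*√66/x (Q(x) = (√2*√(-33))/x = (√2*(I*√33))/x = (I*√66)/x = I*√66/x)
S(-2190) + Q((-4)⁴) = (1001 - 1*(-2190)) + I*√66/((-4)⁴) = (1001 + 2190) + I*√66/256 = 3191 + I*√66*(1/256) = 3191 + I*√66/256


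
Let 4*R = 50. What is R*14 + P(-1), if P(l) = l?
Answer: 174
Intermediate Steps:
R = 25/2 (R = (1/4)*50 = 25/2 ≈ 12.500)
R*14 + P(-1) = (25/2)*14 - 1 = 175 - 1 = 174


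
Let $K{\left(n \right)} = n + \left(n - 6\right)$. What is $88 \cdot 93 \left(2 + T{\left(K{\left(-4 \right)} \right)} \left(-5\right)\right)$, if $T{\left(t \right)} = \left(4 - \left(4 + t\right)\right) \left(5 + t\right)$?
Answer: $5172288$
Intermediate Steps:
$K{\left(n \right)} = -6 + 2 n$ ($K{\left(n \right)} = n + \left(n - 6\right) = n + \left(-6 + n\right) = -6 + 2 n$)
$T{\left(t \right)} = - t \left(5 + t\right)$
$88 \cdot 93 \left(2 + T{\left(K{\left(-4 \right)} \right)} \left(-5\right)\right) = 88 \cdot 93 \left(2 + - \left(-6 + 2 \left(-4\right)\right) \left(5 + \left(-6 + 2 \left(-4\right)\right)\right) \left(-5\right)\right) = 8184 \left(2 + - \left(-6 - 8\right) \left(5 - 14\right) \left(-5\right)\right) = 8184 \left(2 + \left(-1\right) \left(-14\right) \left(5 - 14\right) \left(-5\right)\right) = 8184 \left(2 + \left(-1\right) \left(-14\right) \left(-9\right) \left(-5\right)\right) = 8184 \left(2 - -630\right) = 8184 \left(2 + 630\right) = 8184 \cdot 632 = 5172288$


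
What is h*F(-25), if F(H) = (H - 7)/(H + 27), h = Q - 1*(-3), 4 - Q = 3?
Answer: -64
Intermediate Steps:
Q = 1 (Q = 4 - 1*3 = 4 - 3 = 1)
h = 4 (h = 1 - 1*(-3) = 1 + 3 = 4)
F(H) = (-7 + H)/(27 + H)
h*F(-25) = 4*((-7 - 25)/(27 - 25)) = 4*(-32/2) = 4*((½)*(-32)) = 4*(-16) = -64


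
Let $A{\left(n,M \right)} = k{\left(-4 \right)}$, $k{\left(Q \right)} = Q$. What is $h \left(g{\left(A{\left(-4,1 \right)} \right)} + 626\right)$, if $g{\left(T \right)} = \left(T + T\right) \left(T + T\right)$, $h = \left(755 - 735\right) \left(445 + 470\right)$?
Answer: $12627000$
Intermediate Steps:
$h = 18300$ ($h = 20 \cdot 915 = 18300$)
$A{\left(n,M \right)} = -4$
$g{\left(T \right)} = 4 T^{2}$ ($g{\left(T \right)} = 2 T 2 T = 4 T^{2}$)
$h \left(g{\left(A{\left(-4,1 \right)} \right)} + 626\right) = 18300 \left(4 \left(-4\right)^{2} + 626\right) = 18300 \left(4 \cdot 16 + 626\right) = 18300 \left(64 + 626\right) = 18300 \cdot 690 = 12627000$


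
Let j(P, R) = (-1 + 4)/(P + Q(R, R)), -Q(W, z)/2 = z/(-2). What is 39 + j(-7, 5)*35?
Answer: -27/2 ≈ -13.500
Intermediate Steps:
Q(W, z) = z (Q(W, z) = -2*z/(-2) = -2*z*(-1)/2 = -(-1)*z = z)
j(P, R) = 3/(P + R) (j(P, R) = (-1 + 4)/(P + R) = 3/(P + R))
39 + j(-7, 5)*35 = 39 + (3/(-7 + 5))*35 = 39 + (3/(-2))*35 = 39 + (3*(-½))*35 = 39 - 3/2*35 = 39 - 105/2 = -27/2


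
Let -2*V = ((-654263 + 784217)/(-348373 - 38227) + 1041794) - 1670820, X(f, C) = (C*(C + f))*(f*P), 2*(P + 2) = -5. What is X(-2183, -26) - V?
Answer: 217999249962623/386600 ≈ 5.6389e+8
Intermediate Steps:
P = -9/2 (P = -2 + (1/2)*(-5) = -2 - 5/2 = -9/2 ≈ -4.5000)
X(f, C) = -9*C*f*(C + f)/2 (X(f, C) = (C*(C + f))*(f*(-9/2)) = (C*(C + f))*(-9*f/2) = -9*C*f*(C + f)/2)
V = 121590790777/386600 (V = -(((-654263 + 784217)/(-348373 - 38227) + 1041794) - 1670820)/2 = -((129954/(-386600) + 1041794) - 1670820)/2 = -((129954*(-1/386600) + 1041794) - 1670820)/2 = -((-64977/193300 + 1041794) - 1670820)/2 = -(201378715223/193300 - 1670820)/2 = -1/2*(-121590790777/193300) = 121590790777/386600 ≈ 3.1451e+5)
X(-2183, -26) - V = -9/2*(-26)*(-2183)*(-26 - 2183) - 1*121590790777/386600 = -9/2*(-26)*(-2183)*(-2209) - 121590790777/386600 = 564202899 - 121590790777/386600 = 217999249962623/386600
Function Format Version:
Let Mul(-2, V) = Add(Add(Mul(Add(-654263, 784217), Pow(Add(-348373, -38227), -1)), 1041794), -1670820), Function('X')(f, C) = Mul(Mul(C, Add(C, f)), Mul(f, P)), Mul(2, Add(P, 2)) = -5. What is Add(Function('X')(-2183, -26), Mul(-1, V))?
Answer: Rational(217999249962623, 386600) ≈ 5.6389e+8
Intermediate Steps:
P = Rational(-9, 2) (P = Add(-2, Mul(Rational(1, 2), -5)) = Add(-2, Rational(-5, 2)) = Rational(-9, 2) ≈ -4.5000)
Function('X')(f, C) = Mul(Rational(-9, 2), C, f, Add(C, f)) (Function('X')(f, C) = Mul(Mul(C, Add(C, f)), Mul(f, Rational(-9, 2))) = Mul(Mul(C, Add(C, f)), Mul(Rational(-9, 2), f)) = Mul(Rational(-9, 2), C, f, Add(C, f)))
V = Rational(121590790777, 386600) (V = Mul(Rational(-1, 2), Add(Add(Mul(Add(-654263, 784217), Pow(Add(-348373, -38227), -1)), 1041794), -1670820)) = Mul(Rational(-1, 2), Add(Add(Mul(129954, Pow(-386600, -1)), 1041794), -1670820)) = Mul(Rational(-1, 2), Add(Add(Mul(129954, Rational(-1, 386600)), 1041794), -1670820)) = Mul(Rational(-1, 2), Add(Add(Rational(-64977, 193300), 1041794), -1670820)) = Mul(Rational(-1, 2), Add(Rational(201378715223, 193300), -1670820)) = Mul(Rational(-1, 2), Rational(-121590790777, 193300)) = Rational(121590790777, 386600) ≈ 3.1451e+5)
Add(Function('X')(-2183, -26), Mul(-1, V)) = Add(Mul(Rational(-9, 2), -26, -2183, Add(-26, -2183)), Mul(-1, Rational(121590790777, 386600))) = Add(Mul(Rational(-9, 2), -26, -2183, -2209), Rational(-121590790777, 386600)) = Add(564202899, Rational(-121590790777, 386600)) = Rational(217999249962623, 386600)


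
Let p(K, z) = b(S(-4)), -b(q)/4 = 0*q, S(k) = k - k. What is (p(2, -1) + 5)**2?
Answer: 25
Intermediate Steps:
S(k) = 0
b(q) = 0 (b(q) = -0*q = -4*0 = 0)
p(K, z) = 0
(p(2, -1) + 5)**2 = (0 + 5)**2 = 5**2 = 25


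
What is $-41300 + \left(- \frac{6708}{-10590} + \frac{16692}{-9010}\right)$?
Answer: $- \frac{13135976664}{318053} \approx -41301.0$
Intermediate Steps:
$-41300 + \left(- \frac{6708}{-10590} + \frac{16692}{-9010}\right) = -41300 + \left(\left(-6708\right) \left(- \frac{1}{10590}\right) + 16692 \left(- \frac{1}{9010}\right)\right) = -41300 + \left(\frac{1118}{1765} - \frac{8346}{4505}\right) = -41300 - \frac{387764}{318053} = - \frac{13135976664}{318053}$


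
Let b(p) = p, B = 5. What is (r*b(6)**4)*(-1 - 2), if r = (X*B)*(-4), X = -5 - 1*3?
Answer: -622080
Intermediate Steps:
X = -8 (X = -5 - 3 = -8)
r = 160 (r = -8*5*(-4) = -40*(-4) = 160)
(r*b(6)**4)*(-1 - 2) = (160*6**4)*(-1 - 2) = (160*1296)*(-3) = 207360*(-3) = -622080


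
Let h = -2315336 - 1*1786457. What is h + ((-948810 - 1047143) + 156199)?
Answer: -5941547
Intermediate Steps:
h = -4101793 (h = -2315336 - 1786457 = -4101793)
h + ((-948810 - 1047143) + 156199) = -4101793 + ((-948810 - 1047143) + 156199) = -4101793 + (-1995953 + 156199) = -4101793 - 1839754 = -5941547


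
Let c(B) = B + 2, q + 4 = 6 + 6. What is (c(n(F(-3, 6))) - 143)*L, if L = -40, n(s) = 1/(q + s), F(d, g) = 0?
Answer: 5635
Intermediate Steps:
q = 8 (q = -4 + (6 + 6) = -4 + 12 = 8)
n(s) = 1/(8 + s)
c(B) = 2 + B
(c(n(F(-3, 6))) - 143)*L = ((2 + 1/(8 + 0)) - 143)*(-40) = ((2 + 1/8) - 143)*(-40) = ((2 + ⅛) - 143)*(-40) = (17/8 - 143)*(-40) = -1127/8*(-40) = 5635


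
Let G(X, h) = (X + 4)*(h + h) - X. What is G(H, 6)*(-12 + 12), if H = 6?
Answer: 0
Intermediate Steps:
G(X, h) = -X + 2*h*(4 + X) (G(X, h) = (4 + X)*(2*h) - X = 2*h*(4 + X) - X = -X + 2*h*(4 + X))
G(H, 6)*(-12 + 12) = (-1*6 + 8*6 + 2*6*6)*(-12 + 12) = (-6 + 48 + 72)*0 = 114*0 = 0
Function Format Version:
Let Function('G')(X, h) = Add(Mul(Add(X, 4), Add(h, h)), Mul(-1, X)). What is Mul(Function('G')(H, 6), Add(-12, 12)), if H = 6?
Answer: 0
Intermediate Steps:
Function('G')(X, h) = Add(Mul(-1, X), Mul(2, h, Add(4, X))) (Function('G')(X, h) = Add(Mul(Add(4, X), Mul(2, h)), Mul(-1, X)) = Add(Mul(2, h, Add(4, X)), Mul(-1, X)) = Add(Mul(-1, X), Mul(2, h, Add(4, X))))
Mul(Function('G')(H, 6), Add(-12, 12)) = Mul(Add(Mul(-1, 6), Mul(8, 6), Mul(2, 6, 6)), Add(-12, 12)) = Mul(Add(-6, 48, 72), 0) = Mul(114, 0) = 0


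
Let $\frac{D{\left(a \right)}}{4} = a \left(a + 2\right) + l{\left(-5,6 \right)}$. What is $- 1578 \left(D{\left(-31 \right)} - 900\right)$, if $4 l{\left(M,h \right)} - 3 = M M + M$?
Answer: $-4290582$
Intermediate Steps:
$l{\left(M,h \right)} = \frac{3}{4} + \frac{M}{4} + \frac{M^{2}}{4}$ ($l{\left(M,h \right)} = \frac{3}{4} + \frac{M M + M}{4} = \frac{3}{4} + \frac{M^{2} + M}{4} = \frac{3}{4} + \frac{M + M^{2}}{4} = \frac{3}{4} + \left(\frac{M}{4} + \frac{M^{2}}{4}\right) = \frac{3}{4} + \frac{M}{4} + \frac{M^{2}}{4}$)
$D{\left(a \right)} = 23 + 4 a \left(2 + a\right)$ ($D{\left(a \right)} = 4 \left(a \left(a + 2\right) + \left(\frac{3}{4} + \frac{1}{4} \left(-5\right) + \frac{\left(-5\right)^{2}}{4}\right)\right) = 4 \left(a \left(2 + a\right) + \left(\frac{3}{4} - \frac{5}{4} + \frac{1}{4} \cdot 25\right)\right) = 4 \left(a \left(2 + a\right) + \left(\frac{3}{4} - \frac{5}{4} + \frac{25}{4}\right)\right) = 4 \left(a \left(2 + a\right) + \frac{23}{4}\right) = 4 \left(\frac{23}{4} + a \left(2 + a\right)\right) = 23 + 4 a \left(2 + a\right)$)
$- 1578 \left(D{\left(-31 \right)} - 900\right) = - 1578 \left(\left(23 + 4 \left(-31\right)^{2} + 8 \left(-31\right)\right) - 900\right) = - 1578 \left(\left(23 + 4 \cdot 961 - 248\right) - 900\right) = - 1578 \left(\left(23 + 3844 - 248\right) - 900\right) = - 1578 \left(3619 - 900\right) = \left(-1578\right) 2719 = -4290582$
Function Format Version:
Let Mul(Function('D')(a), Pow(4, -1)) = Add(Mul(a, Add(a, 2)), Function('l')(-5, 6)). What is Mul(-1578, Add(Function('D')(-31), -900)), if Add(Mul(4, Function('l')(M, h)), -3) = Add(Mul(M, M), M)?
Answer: -4290582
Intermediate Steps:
Function('l')(M, h) = Add(Rational(3, 4), Mul(Rational(1, 4), M), Mul(Rational(1, 4), Pow(M, 2))) (Function('l')(M, h) = Add(Rational(3, 4), Mul(Rational(1, 4), Add(Mul(M, M), M))) = Add(Rational(3, 4), Mul(Rational(1, 4), Add(Pow(M, 2), M))) = Add(Rational(3, 4), Mul(Rational(1, 4), Add(M, Pow(M, 2)))) = Add(Rational(3, 4), Add(Mul(Rational(1, 4), M), Mul(Rational(1, 4), Pow(M, 2)))) = Add(Rational(3, 4), Mul(Rational(1, 4), M), Mul(Rational(1, 4), Pow(M, 2))))
Function('D')(a) = Add(23, Mul(4, a, Add(2, a))) (Function('D')(a) = Mul(4, Add(Mul(a, Add(a, 2)), Add(Rational(3, 4), Mul(Rational(1, 4), -5), Mul(Rational(1, 4), Pow(-5, 2))))) = Mul(4, Add(Mul(a, Add(2, a)), Add(Rational(3, 4), Rational(-5, 4), Mul(Rational(1, 4), 25)))) = Mul(4, Add(Mul(a, Add(2, a)), Add(Rational(3, 4), Rational(-5, 4), Rational(25, 4)))) = Mul(4, Add(Mul(a, Add(2, a)), Rational(23, 4))) = Mul(4, Add(Rational(23, 4), Mul(a, Add(2, a)))) = Add(23, Mul(4, a, Add(2, a))))
Mul(-1578, Add(Function('D')(-31), -900)) = Mul(-1578, Add(Add(23, Mul(4, Pow(-31, 2)), Mul(8, -31)), -900)) = Mul(-1578, Add(Add(23, Mul(4, 961), -248), -900)) = Mul(-1578, Add(Add(23, 3844, -248), -900)) = Mul(-1578, Add(3619, -900)) = Mul(-1578, 2719) = -4290582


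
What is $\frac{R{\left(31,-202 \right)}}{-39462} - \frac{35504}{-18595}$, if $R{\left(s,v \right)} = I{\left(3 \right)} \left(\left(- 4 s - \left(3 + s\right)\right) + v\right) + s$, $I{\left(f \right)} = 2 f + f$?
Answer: $\frac{1460730203}{733795890} \approx 1.9906$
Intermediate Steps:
$I{\left(f \right)} = 3 f$
$R{\left(s,v \right)} = -27 - 44 s + 9 v$ ($R{\left(s,v \right)} = 3 \cdot 3 \left(\left(- 4 s - \left(3 + s\right)\right) + v\right) + s = 9 \left(\left(-3 - 5 s\right) + v\right) + s = 9 \left(-3 + v - 5 s\right) + s = \left(-27 - 45 s + 9 v\right) + s = -27 - 44 s + 9 v$)
$\frac{R{\left(31,-202 \right)}}{-39462} - \frac{35504}{-18595} = \frac{-27 - 1364 + 9 \left(-202\right)}{-39462} - \frac{35504}{-18595} = \left(-27 - 1364 - 1818\right) \left(- \frac{1}{39462}\right) - - \frac{35504}{18595} = \left(-3209\right) \left(- \frac{1}{39462}\right) + \frac{35504}{18595} = \frac{3209}{39462} + \frac{35504}{18595} = \frac{1460730203}{733795890}$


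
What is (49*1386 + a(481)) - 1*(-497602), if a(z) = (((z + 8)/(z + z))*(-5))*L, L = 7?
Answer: 544009277/962 ≈ 5.6550e+5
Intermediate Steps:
a(z) = -35*(8 + z)/(2*z) (a(z) = (((z + 8)/(z + z))*(-5))*7 = (((8 + z)/((2*z)))*(-5))*7 = (((8 + z)*(1/(2*z)))*(-5))*7 = (((8 + z)/(2*z))*(-5))*7 = -5*(8 + z)/(2*z)*7 = -35*(8 + z)/(2*z))
(49*1386 + a(481)) - 1*(-497602) = (49*1386 + (-35/2 - 140/481)) - 1*(-497602) = (67914 + (-35/2 - 140*1/481)) + 497602 = (67914 + (-35/2 - 140/481)) + 497602 = (67914 - 17115/962) + 497602 = 65316153/962 + 497602 = 544009277/962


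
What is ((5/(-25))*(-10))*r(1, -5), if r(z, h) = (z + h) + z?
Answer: -6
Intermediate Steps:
r(z, h) = h + 2*z (r(z, h) = (h + z) + z = h + 2*z)
((5/(-25))*(-10))*r(1, -5) = ((5/(-25))*(-10))*(-5 + 2*1) = ((5*(-1/25))*(-10))*(-5 + 2) = -1/5*(-10)*(-3) = 2*(-3) = -6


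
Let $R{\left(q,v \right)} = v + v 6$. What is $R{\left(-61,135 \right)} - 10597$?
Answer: $-9652$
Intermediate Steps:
$R{\left(q,v \right)} = 7 v$ ($R{\left(q,v \right)} = v + 6 v = 7 v$)
$R{\left(-61,135 \right)} - 10597 = 7 \cdot 135 - 10597 = 945 - 10597 = -9652$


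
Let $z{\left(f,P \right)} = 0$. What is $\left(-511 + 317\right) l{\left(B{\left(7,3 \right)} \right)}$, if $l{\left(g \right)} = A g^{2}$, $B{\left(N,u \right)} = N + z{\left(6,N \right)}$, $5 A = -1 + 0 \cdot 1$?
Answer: $\frac{9506}{5} \approx 1901.2$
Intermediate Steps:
$A = - \frac{1}{5}$ ($A = \frac{-1 + 0 \cdot 1}{5} = \frac{-1 + 0}{5} = \frac{1}{5} \left(-1\right) = - \frac{1}{5} \approx -0.2$)
$B{\left(N,u \right)} = N$ ($B{\left(N,u \right)} = N + 0 = N$)
$l{\left(g \right)} = - \frac{g^{2}}{5}$
$\left(-511 + 317\right) l{\left(B{\left(7,3 \right)} \right)} = \left(-511 + 317\right) \left(- \frac{7^{2}}{5}\right) = - 194 \left(\left(- \frac{1}{5}\right) 49\right) = \left(-194\right) \left(- \frac{49}{5}\right) = \frac{9506}{5}$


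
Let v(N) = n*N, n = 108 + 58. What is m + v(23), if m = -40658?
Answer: -36840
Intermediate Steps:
n = 166
v(N) = 166*N
m + v(23) = -40658 + 166*23 = -40658 + 3818 = -36840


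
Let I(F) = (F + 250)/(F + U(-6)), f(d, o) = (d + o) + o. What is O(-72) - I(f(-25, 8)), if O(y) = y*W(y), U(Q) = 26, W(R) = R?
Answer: 87887/17 ≈ 5169.8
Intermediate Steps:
f(d, o) = d + 2*o
O(y) = y² (O(y) = y*y = y²)
I(F) = (250 + F)/(26 + F) (I(F) = (F + 250)/(F + 26) = (250 + F)/(26 + F))
O(-72) - I(f(-25, 8)) = (-72)² - (250 + (-25 + 2*8))/(26 + (-25 + 2*8)) = 5184 - (250 + (-25 + 16))/(26 + (-25 + 16)) = 5184 - (250 - 9)/(26 - 9) = 5184 - 241/17 = 87887/17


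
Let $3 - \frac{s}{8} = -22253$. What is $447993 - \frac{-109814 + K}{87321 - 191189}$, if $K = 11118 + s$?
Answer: $\frac{11633054069}{25967} \approx 4.4799 \cdot 10^{5}$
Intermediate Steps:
$s = 178048$ ($s = 24 - -178024 = 24 + 178024 = 178048$)
$K = 189166$ ($K = 11118 + 178048 = 189166$)
$447993 - \frac{-109814 + K}{87321 - 191189} = 447993 - \frac{-109814 + 189166}{87321 - 191189} = 447993 - \frac{79352}{-103868} = 447993 - 79352 \left(- \frac{1}{103868}\right) = 447993 - - \frac{19838}{25967} = 447993 + \frac{19838}{25967} = \frac{11633054069}{25967}$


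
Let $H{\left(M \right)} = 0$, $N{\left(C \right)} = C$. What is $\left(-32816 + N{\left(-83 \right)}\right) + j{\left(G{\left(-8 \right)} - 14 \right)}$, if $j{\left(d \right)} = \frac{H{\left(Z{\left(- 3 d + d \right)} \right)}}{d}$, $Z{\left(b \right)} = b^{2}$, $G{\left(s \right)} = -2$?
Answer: $-32899$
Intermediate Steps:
$j{\left(d \right)} = 0$ ($j{\left(d \right)} = \frac{0}{d} = 0$)
$\left(-32816 + N{\left(-83 \right)}\right) + j{\left(G{\left(-8 \right)} - 14 \right)} = \left(-32816 - 83\right) + 0 = -32899 + 0 = -32899$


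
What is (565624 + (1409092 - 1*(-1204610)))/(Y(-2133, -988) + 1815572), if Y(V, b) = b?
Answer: 1589663/907292 ≈ 1.7521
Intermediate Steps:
(565624 + (1409092 - 1*(-1204610)))/(Y(-2133, -988) + 1815572) = (565624 + (1409092 - 1*(-1204610)))/(-988 + 1815572) = (565624 + (1409092 + 1204610))/1814584 = (565624 + 2613702)*(1/1814584) = 3179326*(1/1814584) = 1589663/907292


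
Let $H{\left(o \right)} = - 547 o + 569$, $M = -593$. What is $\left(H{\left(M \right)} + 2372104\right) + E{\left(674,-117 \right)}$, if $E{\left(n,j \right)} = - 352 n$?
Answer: $2459796$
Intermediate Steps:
$H{\left(o \right)} = 569 - 547 o$
$\left(H{\left(M \right)} + 2372104\right) + E{\left(674,-117 \right)} = \left(\left(569 - -324371\right) + 2372104\right) - 237248 = \left(\left(569 + 324371\right) + 2372104\right) - 237248 = \left(324940 + 2372104\right) - 237248 = 2697044 - 237248 = 2459796$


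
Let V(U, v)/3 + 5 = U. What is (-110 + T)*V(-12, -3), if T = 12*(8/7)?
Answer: 34374/7 ≈ 4910.6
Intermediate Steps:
V(U, v) = -15 + 3*U
T = 96/7 (T = 12*(8*(⅐)) = 12*(8/7) = 96/7 ≈ 13.714)
(-110 + T)*V(-12, -3) = (-110 + 96/7)*(-15 + 3*(-12)) = -674*(-15 - 36)/7 = -674/7*(-51) = 34374/7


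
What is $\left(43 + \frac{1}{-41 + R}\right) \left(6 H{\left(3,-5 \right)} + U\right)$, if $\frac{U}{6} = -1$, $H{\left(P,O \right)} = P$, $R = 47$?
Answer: $518$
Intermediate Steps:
$U = -6$ ($U = 6 \left(-1\right) = -6$)
$\left(43 + \frac{1}{-41 + R}\right) \left(6 H{\left(3,-5 \right)} + U\right) = \left(43 + \frac{1}{-41 + 47}\right) \left(6 \cdot 3 - 6\right) = \left(43 + \frac{1}{6}\right) \left(18 - 6\right) = \left(43 + \frac{1}{6}\right) 12 = \frac{259}{6} \cdot 12 = 518$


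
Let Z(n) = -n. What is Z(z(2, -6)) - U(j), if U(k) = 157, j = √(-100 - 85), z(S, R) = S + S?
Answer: -161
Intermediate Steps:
z(S, R) = 2*S
j = I*√185 (j = √(-185) = I*√185 ≈ 13.601*I)
Z(z(2, -6)) - U(j) = -2*2 - 1*157 = -1*4 - 157 = -4 - 157 = -161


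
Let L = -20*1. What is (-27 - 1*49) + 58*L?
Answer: -1236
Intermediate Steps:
L = -20
(-27 - 1*49) + 58*L = (-27 - 1*49) + 58*(-20) = (-27 - 49) - 1160 = -76 - 1160 = -1236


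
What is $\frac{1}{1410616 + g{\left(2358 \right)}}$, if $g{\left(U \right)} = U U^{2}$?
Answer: $\frac{1}{13112277328} \approx 7.6264 \cdot 10^{-11}$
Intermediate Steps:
$g{\left(U \right)} = U^{3}$
$\frac{1}{1410616 + g{\left(2358 \right)}} = \frac{1}{1410616 + 2358^{3}} = \frac{1}{1410616 + 13110866712} = \frac{1}{13112277328}$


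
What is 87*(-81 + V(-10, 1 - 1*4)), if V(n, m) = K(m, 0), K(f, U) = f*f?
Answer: -6264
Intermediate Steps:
K(f, U) = f**2
V(n, m) = m**2
87*(-81 + V(-10, 1 - 1*4)) = 87*(-81 + (1 - 1*4)**2) = 87*(-81 + (1 - 4)**2) = 87*(-81 + (-3)**2) = 87*(-81 + 9) = 87*(-72) = -6264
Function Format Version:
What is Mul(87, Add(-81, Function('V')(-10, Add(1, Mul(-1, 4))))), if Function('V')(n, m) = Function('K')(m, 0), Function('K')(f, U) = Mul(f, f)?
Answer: -6264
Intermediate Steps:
Function('K')(f, U) = Pow(f, 2)
Function('V')(n, m) = Pow(m, 2)
Mul(87, Add(-81, Function('V')(-10, Add(1, Mul(-1, 4))))) = Mul(87, Add(-81, Pow(Add(1, Mul(-1, 4)), 2))) = Mul(87, Add(-81, Pow(Add(1, -4), 2))) = Mul(87, Add(-81, Pow(-3, 2))) = Mul(87, Add(-81, 9)) = Mul(87, -72) = -6264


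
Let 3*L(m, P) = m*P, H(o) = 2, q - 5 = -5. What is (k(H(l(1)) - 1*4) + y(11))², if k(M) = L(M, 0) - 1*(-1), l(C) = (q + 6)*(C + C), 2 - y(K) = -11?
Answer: 196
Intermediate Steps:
q = 0 (q = 5 - 5 = 0)
y(K) = 13 (y(K) = 2 - 1*(-11) = 2 + 11 = 13)
l(C) = 12*C (l(C) = (0 + 6)*(C + C) = 6*(2*C) = 12*C)
L(m, P) = P*m/3 (L(m, P) = (m*P)/3 = (P*m)/3 = P*m/3)
k(M) = 1 (k(M) = (⅓)*0*M - 1*(-1) = 0 + 1 = 1)
(k(H(l(1)) - 1*4) + y(11))² = (1 + 13)² = 14² = 196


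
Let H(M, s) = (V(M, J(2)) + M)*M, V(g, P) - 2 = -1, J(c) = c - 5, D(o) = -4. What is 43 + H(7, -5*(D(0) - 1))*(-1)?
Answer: -13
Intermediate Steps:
J(c) = -5 + c
V(g, P) = 1 (V(g, P) = 2 - 1 = 1)
H(M, s) = M*(1 + M) (H(M, s) = (1 + M)*M = M*(1 + M))
43 + H(7, -5*(D(0) - 1))*(-1) = 43 + (7*(1 + 7))*(-1) = 43 + (7*8)*(-1) = 43 + 56*(-1) = 43 - 56 = -13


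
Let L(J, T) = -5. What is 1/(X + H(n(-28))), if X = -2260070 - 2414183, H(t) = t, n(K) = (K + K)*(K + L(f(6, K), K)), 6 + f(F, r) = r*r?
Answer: -1/4672405 ≈ -2.1402e-7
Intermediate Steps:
f(F, r) = -6 + r**2 (f(F, r) = -6 + r*r = -6 + r**2)
n(K) = 2*K*(-5 + K) (n(K) = (K + K)*(K - 5) = (2*K)*(-5 + K) = 2*K*(-5 + K))
X = -4674253
1/(X + H(n(-28))) = 1/(-4674253 + 2*(-28)*(-5 - 28)) = 1/(-4674253 + 2*(-28)*(-33)) = 1/(-4674253 + 1848) = 1/(-4672405) = -1/4672405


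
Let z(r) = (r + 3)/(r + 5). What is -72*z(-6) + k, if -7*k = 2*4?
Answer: -1520/7 ≈ -217.14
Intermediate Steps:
k = -8/7 (k = -2*4/7 = -⅐*8 = -8/7 ≈ -1.1429)
z(r) = (3 + r)/(5 + r)
-72*z(-6) + k = -72*(3 - 6)/(5 - 6) - 8/7 = -72*(-3)/(-1) - 8/7 = -(-72)*(-3) - 8/7 = -72*3 - 8/7 = -216 - 8/7 = -1520/7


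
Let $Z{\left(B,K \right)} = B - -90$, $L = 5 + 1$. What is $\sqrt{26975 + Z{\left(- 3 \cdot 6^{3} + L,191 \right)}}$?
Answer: $\sqrt{26423} \approx 162.55$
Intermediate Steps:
$L = 6$
$Z{\left(B,K \right)} = 90 + B$ ($Z{\left(B,K \right)} = B + 90 = 90 + B$)
$\sqrt{26975 + Z{\left(- 3 \cdot 6^{3} + L,191 \right)}} = \sqrt{26975 + \left(90 + \left(- 3 \cdot 6^{3} + 6\right)\right)} = \sqrt{26975 + \left(90 + \left(\left(-3\right) 216 + 6\right)\right)} = \sqrt{26975 + \left(90 + \left(-648 + 6\right)\right)} = \sqrt{26975 + \left(90 - 642\right)} = \sqrt{26975 - 552} = \sqrt{26423}$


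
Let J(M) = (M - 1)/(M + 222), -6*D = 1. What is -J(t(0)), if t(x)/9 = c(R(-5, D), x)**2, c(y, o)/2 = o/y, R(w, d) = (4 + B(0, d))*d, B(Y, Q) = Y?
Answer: 1/222 ≈ 0.0045045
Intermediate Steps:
D = -1/6 (D = -1/6*1 = -1/6 ≈ -0.16667)
R(w, d) = 4*d (R(w, d) = (4 + 0)*d = 4*d)
c(y, o) = 2*o/y (c(y, o) = 2*(o/y) = 2*o/y)
t(x) = 81*x**2 (t(x) = 9*(2*x/((4*(-1/6))))**2 = 9*(2*x/(-2/3))**2 = 9*(2*x*(-3/2))**2 = 9*(-3*x)**2 = 9*(9*x**2) = 81*x**2)
J(M) = (-1 + M)/(222 + M)
-J(t(0)) = -(-1 + 81*0**2)/(222 + 81*0**2) = -(-1 + 81*0)/(222 + 81*0) = -(-1 + 0)/(222 + 0) = -(-1)/222 = -1*(-1/222) = 1/222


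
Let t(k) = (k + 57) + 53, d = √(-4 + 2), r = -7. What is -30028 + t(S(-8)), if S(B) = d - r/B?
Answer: -239351/8 + I*√2 ≈ -29919.0 + 1.4142*I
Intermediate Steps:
d = I*√2 (d = √(-2) = I*√2 ≈ 1.4142*I)
S(B) = 7/B + I*√2 (S(B) = I*√2 - (-7)/B = I*√2 + 7/B = 7/B + I*√2)
t(k) = 110 + k (t(k) = (57 + k) + 53 = 110 + k)
-30028 + t(S(-8)) = -30028 + (110 + (7/(-8) + I*√2)) = -30028 + (110 + (7*(-⅛) + I*√2)) = -30028 + (110 + (-7/8 + I*√2)) = -30028 + (873/8 + I*√2) = -239351/8 + I*√2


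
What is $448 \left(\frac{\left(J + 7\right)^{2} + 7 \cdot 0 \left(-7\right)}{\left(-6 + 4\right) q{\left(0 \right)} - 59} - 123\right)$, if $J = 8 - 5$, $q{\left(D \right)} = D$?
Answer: $- \frac{3295936}{59} \approx -55863.0$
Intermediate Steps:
$J = 3$
$448 \left(\frac{\left(J + 7\right)^{2} + 7 \cdot 0 \left(-7\right)}{\left(-6 + 4\right) q{\left(0 \right)} - 59} - 123\right) = 448 \left(\frac{\left(3 + 7\right)^{2} + 7 \cdot 0 \left(-7\right)}{\left(-6 + 4\right) 0 - 59} - 123\right) = 448 \left(\frac{10^{2} + 0 \left(-7\right)}{\left(-2\right) 0 - 59} - 123\right) = 448 \left(\frac{100 + 0}{0 - 59} - 123\right) = 448 \left(\frac{100}{-59} - 123\right) = 448 \left(100 \left(- \frac{1}{59}\right) - 123\right) = 448 \left(- \frac{100}{59} - 123\right) = 448 \left(- \frac{7357}{59}\right) = - \frac{3295936}{59}$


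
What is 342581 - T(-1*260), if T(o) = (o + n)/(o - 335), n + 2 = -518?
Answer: 40766983/119 ≈ 3.4258e+5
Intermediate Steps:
n = -520 (n = -2 - 518 = -520)
T(o) = (-520 + o)/(-335 + o) (T(o) = (o - 520)/(o - 335) = (-520 + o)/(-335 + o))
342581 - T(-1*260) = 342581 - (-520 - 1*260)/(-335 - 1*260) = 342581 - (-520 - 260)/(-335 - 260) = 342581 - (-780)/(-595) = 342581 - (-1)*(-780)/595 = 342581 - 1*156/119 = 342581 - 156/119 = 40766983/119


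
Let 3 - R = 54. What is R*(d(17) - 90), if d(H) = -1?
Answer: 4641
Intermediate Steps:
R = -51 (R = 3 - 1*54 = 3 - 54 = -51)
R*(d(17) - 90) = -51*(-1 - 90) = -51*(-91) = 4641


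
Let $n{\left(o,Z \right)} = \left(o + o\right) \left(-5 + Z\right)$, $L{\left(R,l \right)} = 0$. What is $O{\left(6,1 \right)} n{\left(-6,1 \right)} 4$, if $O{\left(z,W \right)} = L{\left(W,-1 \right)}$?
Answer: $0$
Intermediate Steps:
$O{\left(z,W \right)} = 0$
$n{\left(o,Z \right)} = 2 o \left(-5 + Z\right)$
$O{\left(6,1 \right)} n{\left(-6,1 \right)} 4 = 0 \cdot 2 \left(-6\right) \left(-5 + 1\right) 4 = 0 \cdot 2 \left(-6\right) \left(-4\right) 4 = 0 \cdot 48 \cdot 4 = 0 \cdot 4 = 0$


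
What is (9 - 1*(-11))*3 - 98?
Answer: -38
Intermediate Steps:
(9 - 1*(-11))*3 - 98 = (9 + 11)*3 - 98 = 20*3 - 98 = 60 - 98 = -38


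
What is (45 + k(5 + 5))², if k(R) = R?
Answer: 3025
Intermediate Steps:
(45 + k(5 + 5))² = (45 + (5 + 5))² = (45 + 10)² = 55² = 3025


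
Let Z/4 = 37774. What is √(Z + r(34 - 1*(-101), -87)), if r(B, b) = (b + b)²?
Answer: 2*√45343 ≈ 425.88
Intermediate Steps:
Z = 151096 (Z = 4*37774 = 151096)
r(B, b) = 4*b² (r(B, b) = (2*b)² = 4*b²)
√(Z + r(34 - 1*(-101), -87)) = √(151096 + 4*(-87)²) = √(151096 + 4*7569) = √(151096 + 30276) = √181372 = 2*√45343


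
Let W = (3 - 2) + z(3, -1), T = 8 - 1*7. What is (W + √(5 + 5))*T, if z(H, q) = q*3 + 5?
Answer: 3 + √10 ≈ 6.1623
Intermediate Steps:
z(H, q) = 5 + 3*q (z(H, q) = 3*q + 5 = 5 + 3*q)
T = 1 (T = 8 - 7 = 1)
W = 3 (W = (3 - 2) + (5 + 3*(-1)) = 1 + (5 - 3) = 1 + 2 = 3)
(W + √(5 + 5))*T = (3 + √(5 + 5))*1 = (3 + √10)*1 = 3 + √10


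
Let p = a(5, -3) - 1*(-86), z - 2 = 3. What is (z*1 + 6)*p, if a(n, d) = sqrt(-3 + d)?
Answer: 946 + 11*I*sqrt(6) ≈ 946.0 + 26.944*I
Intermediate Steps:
z = 5 (z = 2 + 3 = 5)
p = 86 + I*sqrt(6) (p = sqrt(-3 - 3) - 1*(-86) = sqrt(-6) + 86 = I*sqrt(6) + 86 = 86 + I*sqrt(6) ≈ 86.0 + 2.4495*I)
(z*1 + 6)*p = (5*1 + 6)*(86 + I*sqrt(6)) = (5 + 6)*(86 + I*sqrt(6)) = 11*(86 + I*sqrt(6)) = 946 + 11*I*sqrt(6)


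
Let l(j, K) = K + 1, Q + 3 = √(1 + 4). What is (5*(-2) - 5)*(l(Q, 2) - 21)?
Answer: 270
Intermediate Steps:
Q = -3 + √5 (Q = -3 + √(1 + 4) = -3 + √5 ≈ -0.76393)
l(j, K) = 1 + K
(5*(-2) - 5)*(l(Q, 2) - 21) = (5*(-2) - 5)*((1 + 2) - 21) = (-10 - 5)*(3 - 21) = -15*(-18) = 270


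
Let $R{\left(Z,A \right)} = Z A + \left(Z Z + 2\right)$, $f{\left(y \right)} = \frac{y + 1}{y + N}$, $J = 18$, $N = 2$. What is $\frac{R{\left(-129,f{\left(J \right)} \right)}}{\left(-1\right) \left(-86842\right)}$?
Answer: $\frac{330409}{1736840} \approx 0.19024$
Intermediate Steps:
$f{\left(y \right)} = \frac{1 + y}{2 + y}$ ($f{\left(y \right)} = \frac{y + 1}{y + 2} = \frac{1 + y}{2 + y}$)
$R{\left(Z,A \right)} = 2 + Z^{2} + A Z$ ($R{\left(Z,A \right)} = A Z + \left(Z^{2} + 2\right) = A Z + \left(2 + Z^{2}\right) = 2 + Z^{2} + A Z$)
$\frac{R{\left(-129,f{\left(J \right)} \right)}}{\left(-1\right) \left(-86842\right)} = \frac{2 + \left(-129\right)^{2} + \frac{1 + 18}{2 + 18} \left(-129\right)}{\left(-1\right) \left(-86842\right)} = \frac{2 + 16641 + \frac{1}{20} \cdot 19 \left(-129\right)}{86842} = \left(2 + 16641 + \frac{1}{20} \cdot 19 \left(-129\right)\right) \frac{1}{86842} = \left(2 + 16641 + \frac{19}{20} \left(-129\right)\right) \frac{1}{86842} = \left(2 + 16641 - \frac{2451}{20}\right) \frac{1}{86842} = \frac{330409}{20} \cdot \frac{1}{86842} = \frac{330409}{1736840}$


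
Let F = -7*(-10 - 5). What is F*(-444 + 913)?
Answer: 49245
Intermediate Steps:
F = 105 (F = -7*(-15) = 105)
F*(-444 + 913) = 105*(-444 + 913) = 105*469 = 49245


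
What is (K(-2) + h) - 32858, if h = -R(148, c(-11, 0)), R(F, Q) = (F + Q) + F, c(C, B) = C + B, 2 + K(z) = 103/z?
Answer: -66393/2 ≈ -33197.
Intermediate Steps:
K(z) = -2 + 103/z
c(C, B) = B + C
R(F, Q) = Q + 2*F
h = -285 (h = -((0 - 11) + 2*148) = -(-11 + 296) = -1*285 = -285)
(K(-2) + h) - 32858 = ((-2 + 103/(-2)) - 285) - 32858 = ((-2 + 103*(-½)) - 285) - 32858 = ((-2 - 103/2) - 285) - 32858 = (-107/2 - 285) - 32858 = -677/2 - 32858 = -66393/2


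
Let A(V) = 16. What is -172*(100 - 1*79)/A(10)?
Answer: -903/4 ≈ -225.75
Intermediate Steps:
-172*(100 - 1*79)/A(10) = -172*(100 - 1*79)/16 = -172*(100 - 79)/16 = -3612/16 = -172*21/16 = -903/4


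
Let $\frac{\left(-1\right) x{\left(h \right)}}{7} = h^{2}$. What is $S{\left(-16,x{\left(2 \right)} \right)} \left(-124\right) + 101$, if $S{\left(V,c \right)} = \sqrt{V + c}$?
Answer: $101 - 248 i \sqrt{11} \approx 101.0 - 822.52 i$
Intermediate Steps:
$x{\left(h \right)} = - 7 h^{2}$
$S{\left(-16,x{\left(2 \right)} \right)} \left(-124\right) + 101 = \sqrt{-16 - 7 \cdot 2^{2}} \left(-124\right) + 101 = \sqrt{-16 - 28} \left(-124\right) + 101 = \sqrt{-44} \left(-124\right) + 101 = 2 i \sqrt{11} \left(-124\right) + 101 = - 248 i \sqrt{11} + 101 = 101 - 248 i \sqrt{11}$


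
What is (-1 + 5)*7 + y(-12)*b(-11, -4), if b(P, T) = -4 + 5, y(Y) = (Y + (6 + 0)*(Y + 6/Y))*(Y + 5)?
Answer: 637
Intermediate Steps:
y(Y) = (5 + Y)*(7*Y + 36/Y) (y(Y) = (Y + 6*(Y + 6/Y))*(5 + Y) = (Y + (6*Y + 36/Y))*(5 + Y) = (7*Y + 36/Y)*(5 + Y) = (5 + Y)*(7*Y + 36/Y))
b(P, T) = 1
(-1 + 5)*7 + y(-12)*b(-11, -4) = (-1 + 5)*7 + (36 + 7*(-12)² + 35*(-12) + 180/(-12))*1 = 4*7 + (36 + 7*144 - 420 + 180*(-1/12))*1 = 28 + (36 + 1008 - 420 - 15)*1 = 28 + 609*1 = 28 + 609 = 637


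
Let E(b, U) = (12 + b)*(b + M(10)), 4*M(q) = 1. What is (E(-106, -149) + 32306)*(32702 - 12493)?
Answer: 1707519037/2 ≈ 8.5376e+8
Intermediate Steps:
M(q) = 1/4 (M(q) = (1/4)*1 = 1/4)
E(b, U) = (12 + b)*(1/4 + b) (E(b, U) = (12 + b)*(b + 1/4) = (12 + b)*(1/4 + b))
(E(-106, -149) + 32306)*(32702 - 12493) = ((3 + (-106)**2 + (49/4)*(-106)) + 32306)*(32702 - 12493) = ((3 + 11236 - 2597/2) + 32306)*20209 = (19881/2 + 32306)*20209 = (84493/2)*20209 = 1707519037/2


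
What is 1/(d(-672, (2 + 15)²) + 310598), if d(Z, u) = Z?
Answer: 1/309926 ≈ 3.2266e-6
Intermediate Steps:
1/(d(-672, (2 + 15)²) + 310598) = 1/(-672 + 310598) = 1/309926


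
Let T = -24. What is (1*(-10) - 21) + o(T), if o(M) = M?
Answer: -55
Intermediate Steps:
(1*(-10) - 21) + o(T) = (1*(-10) - 21) - 24 = (-10 - 21) - 24 = -31 - 24 = -55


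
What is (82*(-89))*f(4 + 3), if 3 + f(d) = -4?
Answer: 51086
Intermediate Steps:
f(d) = -7 (f(d) = -3 - 4 = -7)
(82*(-89))*f(4 + 3) = (82*(-89))*(-7) = -7298*(-7) = 51086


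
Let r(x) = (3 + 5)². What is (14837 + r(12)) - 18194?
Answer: -3293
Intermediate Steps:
r(x) = 64 (r(x) = 8² = 64)
(14837 + r(12)) - 18194 = (14837 + 64) - 18194 = 14901 - 18194 = -3293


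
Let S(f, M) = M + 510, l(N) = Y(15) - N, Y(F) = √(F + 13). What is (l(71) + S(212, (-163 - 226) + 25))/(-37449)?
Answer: -25/12483 - 2*√7/37449 ≈ -0.0021440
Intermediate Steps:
Y(F) = √(13 + F)
l(N) = -N + 2*√7 (l(N) = √(13 + 15) - N = √28 - N = 2*√7 - N = -N + 2*√7)
S(f, M) = 510 + M
(l(71) + S(212, (-163 - 226) + 25))/(-37449) = ((-1*71 + 2*√7) + (510 + ((-163 - 226) + 25)))/(-37449) = ((-71 + 2*√7) + (510 + (-389 + 25)))*(-1/37449) = ((-71 + 2*√7) + (510 - 364))*(-1/37449) = ((-71 + 2*√7) + 146)*(-1/37449) = (75 + 2*√7)*(-1/37449) = -25/12483 - 2*√7/37449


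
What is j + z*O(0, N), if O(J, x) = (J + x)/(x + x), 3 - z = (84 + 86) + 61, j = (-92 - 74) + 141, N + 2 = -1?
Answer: -139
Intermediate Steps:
N = -3 (N = -2 - 1 = -3)
j = -25 (j = -166 + 141 = -25)
z = -228 (z = 3 - ((84 + 86) + 61) = 3 - (170 + 61) = 3 - 1*231 = 3 - 231 = -228)
O(J, x) = (J + x)/(2*x) (O(J, x) = (J + x)/((2*x)) = (J + x)*(1/(2*x)) = (J + x)/(2*x))
j + z*O(0, N) = -25 - 114*(0 - 3)/(-3) = -25 - 114*(-1)*(-3)/3 = -25 - 228*½ = -25 - 114 = -139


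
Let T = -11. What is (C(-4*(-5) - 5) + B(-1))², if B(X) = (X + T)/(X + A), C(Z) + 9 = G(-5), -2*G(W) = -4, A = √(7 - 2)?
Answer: 145 + 60*√5 ≈ 279.16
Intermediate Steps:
A = √5 ≈ 2.2361
G(W) = 2 (G(W) = -½*(-4) = 2)
C(Z) = -7 (C(Z) = -9 + 2 = -7)
B(X) = (-11 + X)/(X + √5) (B(X) = (X - 11)/(X + √5) = (-11 + X)/(X + √5))
(C(-4*(-5) - 5) + B(-1))² = (-7 + (-11 - 1)/(-1 + √5))² = (-7 - 12/(-1 + √5))²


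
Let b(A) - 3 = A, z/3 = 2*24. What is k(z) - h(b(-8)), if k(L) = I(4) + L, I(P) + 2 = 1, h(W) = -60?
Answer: 203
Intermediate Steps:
z = 144 (z = 3*(2*24) = 3*48 = 144)
b(A) = 3 + A
I(P) = -1 (I(P) = -2 + 1 = -1)
k(L) = -1 + L
k(z) - h(b(-8)) = (-1 + 144) - 1*(-60) = 143 + 60 = 203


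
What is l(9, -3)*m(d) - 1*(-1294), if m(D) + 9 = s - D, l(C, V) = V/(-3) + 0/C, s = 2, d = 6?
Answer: 1281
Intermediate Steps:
l(C, V) = -V/3 (l(C, V) = V*(-⅓) + 0 = -V/3 + 0 = -V/3)
m(D) = -7 - D (m(D) = -9 + (2 - D) = -7 - D)
l(9, -3)*m(d) - 1*(-1294) = (-⅓*(-3))*(-7 - 1*6) - 1*(-1294) = 1*(-7 - 6) + 1294 = 1*(-13) + 1294 = -13 + 1294 = 1281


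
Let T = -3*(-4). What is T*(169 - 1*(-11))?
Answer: 2160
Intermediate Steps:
T = 12
T*(169 - 1*(-11)) = 12*(169 - 1*(-11)) = 12*(169 + 11) = 12*180 = 2160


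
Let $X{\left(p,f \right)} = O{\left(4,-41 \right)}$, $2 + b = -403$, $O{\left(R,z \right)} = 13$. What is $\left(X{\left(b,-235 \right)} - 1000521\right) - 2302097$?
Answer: $-3302605$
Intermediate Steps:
$b = -405$ ($b = -2 - 403 = -405$)
$X{\left(p,f \right)} = 13$
$\left(X{\left(b,-235 \right)} - 1000521\right) - 2302097 = \left(13 - 1000521\right) - 2302097 = -1000508 - 2302097 = -3302605$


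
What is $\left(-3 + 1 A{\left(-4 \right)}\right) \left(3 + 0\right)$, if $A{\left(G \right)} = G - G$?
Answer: $-9$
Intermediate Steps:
$A{\left(G \right)} = 0$
$\left(-3 + 1 A{\left(-4 \right)}\right) \left(3 + 0\right) = \left(-3 + 1 \cdot 0\right) \left(3 + 0\right) = \left(-3 + 0\right) 3 = \left(-3\right) 3 = -9$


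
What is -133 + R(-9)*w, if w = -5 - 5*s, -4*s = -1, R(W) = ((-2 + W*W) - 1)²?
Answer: -38158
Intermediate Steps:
R(W) = (-3 + W²)² (R(W) = ((-2 + W²) - 1)² = (-3 + W²)²)
s = ¼ (s = -¼*(-1) = ¼ ≈ 0.25000)
w = -25/4 (w = -5 - 5*¼ = -5 - 5/4 = -25/4 ≈ -6.2500)
-133 + R(-9)*w = -133 + (-3 + (-9)²)²*(-25/4) = -133 + (-3 + 81)²*(-25/4) = -133 + 78²*(-25/4) = -133 + 6084*(-25/4) = -133 - 38025 = -38158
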